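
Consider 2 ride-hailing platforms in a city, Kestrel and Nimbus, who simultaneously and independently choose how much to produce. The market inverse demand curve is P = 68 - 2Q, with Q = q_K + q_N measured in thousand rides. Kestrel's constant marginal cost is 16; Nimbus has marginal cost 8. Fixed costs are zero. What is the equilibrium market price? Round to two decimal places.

30.67

Kestrel's profit: π_K = (68 - 2Q)q_K - (16q_K). Setting ∂π_K/∂q_K = 0: 52 - 4q_K - 2(q_N) = 0.
Nimbus's first-order condition: 60 - 4q_N - 2(q_K) = 0.
Best responses: q_K = (52 - 2q_N)/4, q_N = (60 - 2q_K)/4.
Substituting one into the other gives q_K = 22/3 and q_N = 34/3.
Total output Q = 56/3, so price P = 68 - 2·(56/3) = 92/3.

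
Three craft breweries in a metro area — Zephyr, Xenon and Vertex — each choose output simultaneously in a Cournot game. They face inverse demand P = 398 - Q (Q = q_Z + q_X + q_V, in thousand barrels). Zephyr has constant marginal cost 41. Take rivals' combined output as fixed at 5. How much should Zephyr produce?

With rivals' combined output fixed at 5, Zephyr's profit is π_Z = (398 - 5 - q_Z)q_Z - (41q_Z) = (393 - q_Z)q_Z - (41q_Z).
∂π_Z/∂q_Z = 352 - 2q_Z = 0, so q_Z = 176.

176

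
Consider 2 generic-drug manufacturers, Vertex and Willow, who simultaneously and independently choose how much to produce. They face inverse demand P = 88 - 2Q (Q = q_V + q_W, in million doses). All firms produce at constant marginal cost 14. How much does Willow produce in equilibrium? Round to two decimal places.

12.33

Each firm earns π_i = (88 - 2Q)q_i - 14q_i.
First-order condition (treating rivals' output as given): 74 - 4q_i - 2q_j = 0.
By symmetry each firm produces the same amount; substituting q_j = q_i yields q_i = 74/6 = 37/3.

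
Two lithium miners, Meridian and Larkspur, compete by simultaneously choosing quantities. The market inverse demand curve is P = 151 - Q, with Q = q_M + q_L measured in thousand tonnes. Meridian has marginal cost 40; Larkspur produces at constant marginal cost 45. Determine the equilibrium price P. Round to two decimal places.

78.67

Meridian's profit: π_M = (151 - Q)q_M - (40q_M). Setting ∂π_M/∂q_M = 0: 111 - 2q_M - (q_L) = 0.
Larkspur's first-order condition: 106 - 2q_L - (q_M) = 0.
Best responses: q_M = (111 - q_L)/2, q_L = (106 - q_M)/2.
Substituting one into the other gives q_M = 116/3 and q_L = 101/3.
Total output Q = 217/3, so price P = 151 - 217/3 = 236/3.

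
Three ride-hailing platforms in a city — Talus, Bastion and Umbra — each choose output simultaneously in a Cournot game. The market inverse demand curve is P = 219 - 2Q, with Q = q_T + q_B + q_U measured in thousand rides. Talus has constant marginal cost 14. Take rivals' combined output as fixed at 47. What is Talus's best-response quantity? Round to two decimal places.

With rivals' combined output fixed at 47, Talus's profit is π_T = (219 - 2·47 - 2q_T)q_T - (14q_T) = (125 - 2q_T)q_T - (14q_T).
∂π_T/∂q_T = 111 - 4q_T = 0, so q_T = 111/4.

27.75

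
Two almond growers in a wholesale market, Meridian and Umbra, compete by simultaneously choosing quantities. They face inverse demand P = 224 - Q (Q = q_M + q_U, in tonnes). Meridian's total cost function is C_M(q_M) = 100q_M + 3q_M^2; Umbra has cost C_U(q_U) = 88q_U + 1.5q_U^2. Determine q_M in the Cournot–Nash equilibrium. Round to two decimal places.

Meridian's profit: π_M = (224 - Q)q_M - (100q_M + 3q_M²). Setting ∂π_M/∂q_M = 0: 124 - 8q_M - (q_U) = 0.
Umbra's profit: π_U = (224 - Q)q_U - (88q_U + (3/2)q_U²). Setting ∂π_U/∂q_U = 0: 136 - 5q_U - (q_M) = 0.
Rearranging gives the reaction functions q_M = (124 - q_U)/8 and q_U = (136 - q_M)/5.
Solving the pair: q_M = 484/39, q_U = 964/39.

12.41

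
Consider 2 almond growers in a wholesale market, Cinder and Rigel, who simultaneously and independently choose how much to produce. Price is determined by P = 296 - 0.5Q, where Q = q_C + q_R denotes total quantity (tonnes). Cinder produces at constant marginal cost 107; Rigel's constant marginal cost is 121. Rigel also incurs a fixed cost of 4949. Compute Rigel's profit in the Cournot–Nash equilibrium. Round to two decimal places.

811.22

Cinder's profit: π_C = (296 - 0.5Q)q_C - (107q_C). Setting ∂π_C/∂q_C = 0: 189 - q_C - (1/2)(q_R) = 0.
Rigel's first-order condition: 175 - q_R - (1/2)(q_C) = 0.
Rearranging gives the reaction functions q_C = (189 - (1/2)q_R) and q_R = (175 - (1/2)q_C).
Solving the pair: q_C = 406/3, q_R = 322/3.
Price P = 296 - (1/2)·(728/3) = 524/3.
Rigel's profit: (524/3 - 121)·(322/3) - 4949 = 811.2222.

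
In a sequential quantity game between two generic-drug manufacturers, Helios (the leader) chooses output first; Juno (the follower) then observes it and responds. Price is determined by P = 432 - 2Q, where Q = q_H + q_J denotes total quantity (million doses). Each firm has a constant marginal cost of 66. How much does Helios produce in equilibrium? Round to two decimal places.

The follower Juno best-responds to any q_H: π_J = (432 - 2Q)q_J - 66q_J.
Follower FOC: 366 - 2q_H - 4q_J = 0, so q_J(q_H) = (366 - 2q_H)/4.
Helios substitutes q_J(q_H) into its own profit: π_H = q_H(432 - 2q_H - (366 - 2q_H)/2) - 66q_H = (249 - q_H)q_H - 66q_H.
The leader's first-order condition 183 - 2q_H = 0 yields q_H = 183/2.
Then q_J = (366 - 2·(183/2))/4 = 183/4.

91.50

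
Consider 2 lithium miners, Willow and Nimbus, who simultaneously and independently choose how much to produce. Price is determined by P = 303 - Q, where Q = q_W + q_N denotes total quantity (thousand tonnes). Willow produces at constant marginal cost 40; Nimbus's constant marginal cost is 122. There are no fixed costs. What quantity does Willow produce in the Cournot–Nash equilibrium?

115

Willow's profit: π_W = (303 - Q)q_W - (40q_W). Setting ∂π_W/∂q_W = 0: 263 - 2q_W - (q_N) = 0.
Nimbus's first-order condition: 181 - 2q_N - (q_W) = 0.
Best responses: q_W = (263 - q_N)/2, q_N = (181 - q_W)/2.
Substituting one into the other gives q_W = 115 and q_N = 33.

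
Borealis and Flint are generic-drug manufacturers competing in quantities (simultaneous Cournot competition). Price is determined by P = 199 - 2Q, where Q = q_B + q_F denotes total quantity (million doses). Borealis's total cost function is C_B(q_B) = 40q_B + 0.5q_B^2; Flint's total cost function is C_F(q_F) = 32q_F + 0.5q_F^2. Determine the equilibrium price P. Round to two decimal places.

Borealis's profit: π_B = (199 - 2Q)q_B - (40q_B + (1/2)q_B²). Setting ∂π_B/∂q_B = 0: 159 - 5q_B - 2(q_F) = 0.
Flint's first-order condition: 167 - 5q_F - 2(q_B) = 0.
So q_B = (159 - 2q_F)/5 and q_F = (167 - 2q_B)/5.
Substituting one into the other gives q_B = 461/21 and q_F = 517/21.
Total output Q = 326/7, so price P = 199 - 2·(326/7) = 741/7.

105.86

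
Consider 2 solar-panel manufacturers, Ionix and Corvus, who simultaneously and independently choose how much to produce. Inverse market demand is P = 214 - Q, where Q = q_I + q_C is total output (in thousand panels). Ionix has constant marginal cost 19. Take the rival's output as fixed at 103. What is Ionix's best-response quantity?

With the rival's output fixed at 103, Ionix's profit is π_I = (214 - 103 - q_I)q_I - (19q_I) = (111 - q_I)q_I - (19q_I).
∂π_I/∂q_I = 92 - 2q_I = 0, so q_I = 46.

46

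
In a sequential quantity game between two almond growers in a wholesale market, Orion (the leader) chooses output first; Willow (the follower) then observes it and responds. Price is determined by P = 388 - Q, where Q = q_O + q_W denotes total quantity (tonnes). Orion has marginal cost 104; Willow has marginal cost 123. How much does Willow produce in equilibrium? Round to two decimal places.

56.75

Solve by backward induction. Given q_O, the follower Willow maximises π_W = (388 - q_O - q_W)q_W - 123q_W.
∂π_W/∂q_W = 265 - q_O - 2q_W = 0 gives the reaction function q_W = (265 - q_O)/2.
The leader anticipates this reaction. Substituting into P = 388 - Q gives P = 511/2 - (1/2)q_O, so π_O = (511/2 - (1/2)q_O)q_O - 104q_O.
Maximising: ∂π_O/∂q_O = 303/2 - q_O = 0, giving q_O = 303/2.
Then q_W = (265 - 303/2)/2 = 227/4.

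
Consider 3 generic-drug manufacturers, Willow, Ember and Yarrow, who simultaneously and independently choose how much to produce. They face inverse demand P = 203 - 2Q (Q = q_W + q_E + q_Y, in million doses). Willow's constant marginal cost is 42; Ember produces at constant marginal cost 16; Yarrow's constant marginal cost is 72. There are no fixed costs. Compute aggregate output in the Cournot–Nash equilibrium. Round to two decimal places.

Willow's profit: π_W = (203 - 2Q)q_W - (42q_W). Setting ∂π_W/∂q_W = 0: 161 - 4q_W - 2(q_E + q_Y) = 0.
Ember's first-order condition: 187 - 4q_E - 2(q_W + q_Y) = 0.
Yarrow's profit: π_Y = (203 - 2Q)q_Y - (72q_Y). Setting ∂π_Y/∂q_Y = 0: 131 - 4q_Y - 2(q_W + q_E) = 0.
Summing all 3 equations gives 479 − 8Q = 0, hence Q = 479/8.
Back-substituting: q_W = (161 − 479/4)/2 = 165/8, q_E = (187 − 479/4)/2 = 269/8, q_Y = (131 − 479/4)/2 = 45/8.
Total output Q = 165/8 + 269/8 + 45/8 = 479/8.

59.88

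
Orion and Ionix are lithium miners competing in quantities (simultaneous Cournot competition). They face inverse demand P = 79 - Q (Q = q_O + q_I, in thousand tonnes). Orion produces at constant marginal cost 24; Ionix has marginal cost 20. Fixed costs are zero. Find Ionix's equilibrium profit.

441

Orion's profit: π_O = (79 - Q)q_O - (24q_O). Setting ∂π_O/∂q_O = 0: 55 - 2q_O - (q_I) = 0.
Ionix's first-order condition: 59 - 2q_I - (q_O) = 0.
Best responses: q_O = (55 - q_I)/2, q_I = (59 - q_O)/2.
Solving the pair: q_O = 17, q_I = 21.
Price P = 79 - 38 = 41.
Ionix's profit: (41 - 20)·21 = 441.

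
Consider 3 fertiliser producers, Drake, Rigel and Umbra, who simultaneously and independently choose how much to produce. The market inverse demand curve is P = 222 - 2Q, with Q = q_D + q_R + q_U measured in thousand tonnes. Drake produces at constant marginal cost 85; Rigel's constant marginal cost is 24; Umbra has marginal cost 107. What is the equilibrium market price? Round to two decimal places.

109.50

Drake's profit: π_D = (222 - 2Q)q_D - (85q_D). Setting ∂π_D/∂q_D = 0: 137 - 4q_D - 2(q_R + q_U) = 0.
Rigel's first-order condition: 198 - 4q_R - 2(q_D + q_U) = 0.
Umbra's first-order condition: 115 - 4q_U - 2(q_D + q_R) = 0.
Adding the 3 conditions: 450 − 4Q − 4Q = 0, i.e. Q = 225/4.
Back-substituting: q_D = (137 − 225/2)/2 = 49/4, q_R = (198 − 225/2)/2 = 171/4, q_U = (115 − 225/2)/2 = 5/4.
Total output Q = 225/4, so price P = 222 - 2·(225/4) = 219/2.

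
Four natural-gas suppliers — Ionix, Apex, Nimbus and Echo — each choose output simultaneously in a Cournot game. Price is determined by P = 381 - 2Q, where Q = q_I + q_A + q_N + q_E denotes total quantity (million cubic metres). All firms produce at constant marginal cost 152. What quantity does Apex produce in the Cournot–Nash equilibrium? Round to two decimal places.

22.90

Each firm earns π_i = (381 - 2Q)q_i - 152q_i.
First-order condition (treating rivals' output as given): 229 - 4q_i - 2·Σ_{j≠i} q_j = 0.
With identical firms every q_j equals q_i, so Σ_{j≠i} q_j = 3q_i and 229 = 10q_i, giving q_i = 229/10.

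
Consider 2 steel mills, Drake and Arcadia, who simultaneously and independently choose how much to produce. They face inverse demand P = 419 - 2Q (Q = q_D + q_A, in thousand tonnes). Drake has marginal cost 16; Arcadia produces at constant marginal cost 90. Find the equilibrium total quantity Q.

122

Drake's profit: π_D = (419 - 2Q)q_D - (16q_D). Setting ∂π_D/∂q_D = 0: 403 - 4q_D - 2(q_A) = 0.
Arcadia's first-order condition: 329 - 4q_A - 2(q_D) = 0.
Best responses: q_D = (403 - 2q_A)/4, q_A = (329 - 2q_D)/4.
Substituting one into the other gives q_D = 159/2 and q_A = 85/2.
Total output Q = 159/2 + 85/2 = 122.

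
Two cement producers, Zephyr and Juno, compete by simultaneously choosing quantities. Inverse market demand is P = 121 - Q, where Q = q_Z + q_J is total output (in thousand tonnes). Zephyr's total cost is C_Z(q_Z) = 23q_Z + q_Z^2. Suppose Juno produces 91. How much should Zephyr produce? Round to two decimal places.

1.75

With the rival's output fixed at 91, Zephyr's profit is π_Z = (121 - 91 - q_Z)q_Z - (23q_Z + q_Z²) = (30 - q_Z)q_Z - (23q_Z + q_Z²).
∂π_Z/∂q_Z = 7 - 4q_Z = 0, so q_Z = 7/4.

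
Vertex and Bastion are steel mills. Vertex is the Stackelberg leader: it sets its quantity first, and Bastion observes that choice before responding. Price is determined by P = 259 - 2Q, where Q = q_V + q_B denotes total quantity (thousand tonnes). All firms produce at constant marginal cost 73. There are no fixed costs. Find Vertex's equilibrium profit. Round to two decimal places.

2162.25

The follower Bastion best-responds to any q_V: π_B = (259 - 2Q)q_B - 73q_B.
Follower FOC: 186 - 2q_V - 4q_B = 0, so q_B(q_V) = (186 - 2q_V)/4.
The leader anticipates this reaction. Substituting into P = 259 - 2Q gives P = 166 - q_V, so π_V = (166 - q_V)q_V - 73q_V.
The leader's first-order condition 93 - 2q_V = 0 yields q_V = 93/2.
Then q_B = (186 - 2·(93/2))/4 = 93/4.
Price P = 259 - 2·(279/4) = 239/2.
Vertex's profit: (239/2 - 73)·(93/2) = 2162.2500.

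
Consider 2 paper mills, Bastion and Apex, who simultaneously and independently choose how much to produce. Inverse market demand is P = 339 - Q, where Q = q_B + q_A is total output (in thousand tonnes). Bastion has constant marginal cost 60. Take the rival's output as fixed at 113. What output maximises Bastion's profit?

With the rival's output fixed at 113, Bastion's profit is π_B = (339 - 113 - q_B)q_B - (60q_B) = (226 - q_B)q_B - (60q_B).
∂π_B/∂q_B = 166 - 2q_B = 0, so q_B = 83.

83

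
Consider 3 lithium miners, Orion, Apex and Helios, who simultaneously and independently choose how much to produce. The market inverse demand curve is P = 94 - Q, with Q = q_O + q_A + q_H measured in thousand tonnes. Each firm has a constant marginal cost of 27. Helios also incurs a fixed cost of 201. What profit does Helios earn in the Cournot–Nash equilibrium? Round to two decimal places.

Each firm earns π_i = (94 - Q)q_i - 27q_i.
First-order condition (treating rivals' output as given): 67 - 2q_i - Σ_{j≠i} q_j = 0.
With identical firms every q_j equals q_i, so Σ_{j≠i} q_j = 2q_i and 67 = 4q_i, giving q_i = 67/4.
Price P = 94 - 201/4 = 175/4.
Helios's profit: (175/4 - 27)·(67/4) - 201 = 1273/16.

79.56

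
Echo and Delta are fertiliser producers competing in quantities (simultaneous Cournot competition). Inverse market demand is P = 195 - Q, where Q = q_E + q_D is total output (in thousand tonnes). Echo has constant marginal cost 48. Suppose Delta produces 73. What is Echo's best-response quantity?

37

With the rival's output fixed at 73, Echo's profit is π_E = (195 - 73 - q_E)q_E - (48q_E) = (122 - q_E)q_E - (48q_E).
∂π_E/∂q_E = 74 - 2q_E = 0, so q_E = 37.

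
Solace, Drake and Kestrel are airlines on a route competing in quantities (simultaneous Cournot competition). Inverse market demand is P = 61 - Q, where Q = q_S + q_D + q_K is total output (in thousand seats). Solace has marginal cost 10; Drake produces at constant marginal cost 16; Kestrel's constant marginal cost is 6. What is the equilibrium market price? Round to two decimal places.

23.25

Solace's profit: π_S = (61 - Q)q_S - (10q_S). Setting ∂π_S/∂q_S = 0: 51 - 2q_S - (q_D + q_K) = 0.
Drake's first-order condition: 45 - 2q_D - (q_S + q_K) = 0.
Kestrel's first-order condition: 55 - 2q_K - (q_S + q_D) = 0.
Adding the 3 first-order conditions: 151 − 4Q = 0, so Q = 151/4.
Back-substituting: q_S = (51 − 151/4) = 53/4, q_D = (45 − 151/4) = 29/4, q_K = (55 − 151/4) = 69/4.
Total output Q = 151/4, so price P = 61 - 151/4 = 93/4.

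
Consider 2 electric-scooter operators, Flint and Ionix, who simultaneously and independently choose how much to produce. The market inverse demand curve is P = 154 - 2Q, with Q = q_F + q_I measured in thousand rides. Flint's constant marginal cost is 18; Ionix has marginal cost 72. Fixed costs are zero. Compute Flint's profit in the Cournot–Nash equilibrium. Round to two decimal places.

Flint's profit: π_F = (154 - 2Q)q_F - (18q_F). Setting ∂π_F/∂q_F = 0: 136 - 4q_F - 2(q_I) = 0.
Ionix's profit: π_I = (154 - 2Q)q_I - (72q_I). Setting ∂π_I/∂q_I = 0: 82 - 4q_I - 2(q_F) = 0.
Best responses: q_F = (136 - 2q_I)/4, q_I = (82 - 2q_F)/4.
Substituting one into the other gives q_F = 95/3 and q_I = 14/3.
Price P = 154 - 2·(109/3) = 244/3.
Flint's profit: (244/3 - 18)·(95/3) = 2005.5556.

2005.56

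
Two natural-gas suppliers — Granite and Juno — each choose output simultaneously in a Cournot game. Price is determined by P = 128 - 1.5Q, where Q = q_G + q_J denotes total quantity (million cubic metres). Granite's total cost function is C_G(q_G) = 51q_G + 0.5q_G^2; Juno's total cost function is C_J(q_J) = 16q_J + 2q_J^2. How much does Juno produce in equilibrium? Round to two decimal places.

Granite's profit: π_G = (128 - 1.5Q)q_G - (51q_G + (1/2)q_G²). Setting ∂π_G/∂q_G = 0: 77 - 4q_G - (3/2)(q_J) = 0.
Juno's profit: π_J = (128 - 1.5Q)q_J - (16q_J + 2q_J²). Setting ∂π_J/∂q_J = 0: 112 - 7q_J - (3/2)(q_G) = 0.
Rearranging gives the reaction functions q_G = (77 - (3/2)q_J)/4 and q_J = (112 - (3/2)q_G)/7.
Substituting one into the other gives q_G = 1484/103 and q_J = 1330/103.

12.91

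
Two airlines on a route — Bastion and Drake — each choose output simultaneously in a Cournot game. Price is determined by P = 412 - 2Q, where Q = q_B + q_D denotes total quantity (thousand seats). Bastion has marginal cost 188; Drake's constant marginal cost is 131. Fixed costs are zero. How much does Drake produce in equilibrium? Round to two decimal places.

Bastion's profit: π_B = (412 - 2Q)q_B - (188q_B). Setting ∂π_B/∂q_B = 0: 224 - 4q_B - 2(q_D) = 0.
Drake's first-order condition: 281 - 4q_D - 2(q_B) = 0.
So q_B = (224 - 2q_D)/4 and q_D = (281 - 2q_B)/4.
Solving the pair: q_B = 167/6, q_D = 169/3.

56.33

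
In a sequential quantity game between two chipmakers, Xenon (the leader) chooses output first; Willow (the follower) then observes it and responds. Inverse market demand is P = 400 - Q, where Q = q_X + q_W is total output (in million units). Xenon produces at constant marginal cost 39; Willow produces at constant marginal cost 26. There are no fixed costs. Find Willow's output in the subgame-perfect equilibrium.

100

The follower Willow best-responds to any q_X: π_W = (400 - Q)q_W - 26q_W.
Setting the follower's marginal profit to zero, 374 - q_X - 2q_W = 0, i.e. q_W = (374 - q_X)/2.
Xenon substitutes q_W(q_X) into its own profit: π_X = q_X(400 - q_X - (374 - q_X)/2) - 39q_X = (213 - (1/2)q_X)q_X - 39q_X.
Maximising: ∂π_X/∂q_X = 174 - q_X = 0, giving q_X = 174.
Then q_W = (374 - 174)/2 = 100.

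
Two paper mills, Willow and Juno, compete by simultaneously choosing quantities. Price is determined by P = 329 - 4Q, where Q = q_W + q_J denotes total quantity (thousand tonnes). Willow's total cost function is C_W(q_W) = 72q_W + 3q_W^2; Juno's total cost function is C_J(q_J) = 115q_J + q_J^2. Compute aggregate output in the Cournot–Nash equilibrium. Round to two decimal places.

Willow's profit: π_W = (329 - 4Q)q_W - (72q_W + 3q_W²). Setting ∂π_W/∂q_W = 0: 257 - 14q_W - 4(q_J) = 0.
Juno's first-order condition: 214 - 10q_J - 4(q_W) = 0.
So q_W = (257 - 4q_J)/14 and q_J = (214 - 4q_W)/10.
Substituting one into the other gives q_W = 857/62 and q_J = 492/31.
Total output Q = 857/62 + 492/31 = 1841/62.

29.69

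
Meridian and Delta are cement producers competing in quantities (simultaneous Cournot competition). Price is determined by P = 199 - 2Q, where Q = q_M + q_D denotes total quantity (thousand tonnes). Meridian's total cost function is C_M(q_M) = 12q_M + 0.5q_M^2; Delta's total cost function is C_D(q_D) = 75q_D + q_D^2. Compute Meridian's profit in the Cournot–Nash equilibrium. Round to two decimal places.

2824.99

Meridian's profit: π_M = (199 - 2Q)q_M - (12q_M + (1/2)q_M²). Setting ∂π_M/∂q_M = 0: 187 - 5q_M - 2(q_D) = 0.
Delta's first-order condition: 124 - 6q_D - 2(q_M) = 0.
Rearranging gives the reaction functions q_M = (187 - 2q_D)/5 and q_D = (124 - 2q_M)/6.
Solving the pair: q_M = 437/13, q_D = 123/13.
Price P = 199 - 2·(560/13) = 1467/13.
Meridian's profit: (1467/13)·(437/13) - 12·(437/13) - (1/2)(437/13)² = 2824.9852.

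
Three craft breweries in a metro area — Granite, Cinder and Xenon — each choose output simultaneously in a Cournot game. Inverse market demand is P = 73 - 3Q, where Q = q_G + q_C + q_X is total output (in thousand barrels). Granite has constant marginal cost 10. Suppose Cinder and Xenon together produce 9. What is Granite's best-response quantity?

With rivals' combined output fixed at 9, Granite's profit is π_G = (73 - 3·9 - 3q_G)q_G - (10q_G) = (46 - 3q_G)q_G - (10q_G).
∂π_G/∂q_G = 36 - 6q_G = 0, so q_G = 6.

6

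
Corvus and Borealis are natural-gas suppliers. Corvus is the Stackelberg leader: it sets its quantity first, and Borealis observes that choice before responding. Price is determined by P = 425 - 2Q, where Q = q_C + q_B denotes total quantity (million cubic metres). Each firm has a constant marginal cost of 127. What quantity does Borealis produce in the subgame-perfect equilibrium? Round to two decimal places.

37.25

Solve by backward induction. Given q_C, the follower Borealis maximises π_B = (425 - 2q_C - 2q_B)q_B - 127q_B.
∂π_B/∂q_B = 298 - 2q_C - 4q_B = 0 gives the reaction function q_B = (298 - 2q_C)/4.
Corvus substitutes q_B(q_C) into its own profit: π_C = q_C(425 - 2q_C - (298 - 2q_C)/2) - 127q_C = (276 - q_C)q_C - 127q_C.
The leader's first-order condition 149 - 2q_C = 0 yields q_C = 149/2.
Then q_B = (298 - 2·(149/2))/4 = 149/4.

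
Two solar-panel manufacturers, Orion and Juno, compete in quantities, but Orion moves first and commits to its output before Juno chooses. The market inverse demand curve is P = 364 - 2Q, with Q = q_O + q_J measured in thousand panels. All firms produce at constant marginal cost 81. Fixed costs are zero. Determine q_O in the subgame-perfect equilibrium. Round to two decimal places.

Solve by backward induction. Given q_O, the follower Juno maximises π_J = (364 - 2q_O - 2q_J)q_J - 81q_J.
Setting the follower's marginal profit to zero, 283 - 2q_O - 4q_J = 0, i.e. q_J = (283 - 2q_O)/4.
The leader anticipates this reaction. Substituting into P = 364 - 2Q gives P = 445/2 - q_O, so π_O = (445/2 - q_O)q_O - 81q_O.
Leader FOC: 283/2 - 2q_O = 0, so q_O = 283/4.
Then q_J = (283 - 2·(283/4))/4 = 283/8.

70.75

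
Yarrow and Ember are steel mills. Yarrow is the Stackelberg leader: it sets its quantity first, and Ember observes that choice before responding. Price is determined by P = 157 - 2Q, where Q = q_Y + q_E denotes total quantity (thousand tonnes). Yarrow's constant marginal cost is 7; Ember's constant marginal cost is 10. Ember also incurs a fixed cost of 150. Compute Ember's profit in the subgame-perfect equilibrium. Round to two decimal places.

471.28

The follower Ember best-responds to any q_Y: π_E = (157 - 2Q)q_E - 10q_E.
Follower FOC: 147 - 2q_Y - 4q_E = 0, so q_E(q_Y) = (147 - 2q_Y)/4.
Yarrow substitutes q_E(q_Y) into its own profit: π_Y = q_Y(157 - 2q_Y - (147 - 2q_Y)/2) - 7q_Y = (167/2 - q_Y)q_Y - 7q_Y.
Maximising: ∂π_Y/∂q_Y = 153/2 - 2q_Y = 0, giving q_Y = 153/4.
Then q_E = (147 - 2·(153/4))/4 = 141/8.
Price P = 157 - 2·(447/8) = 181/4.
Ember's profit: (181/4 - 10)·(141/8) - 150 = 471.2813.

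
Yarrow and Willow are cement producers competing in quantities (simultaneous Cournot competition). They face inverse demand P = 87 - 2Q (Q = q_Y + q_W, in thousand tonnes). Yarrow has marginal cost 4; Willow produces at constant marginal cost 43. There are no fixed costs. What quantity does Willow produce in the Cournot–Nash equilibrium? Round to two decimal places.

Yarrow's profit: π_Y = (87 - 2Q)q_Y - (4q_Y). Setting ∂π_Y/∂q_Y = 0: 83 - 4q_Y - 2(q_W) = 0.
Willow's profit: π_W = (87 - 2Q)q_W - (43q_W). Setting ∂π_W/∂q_W = 0: 44 - 4q_W - 2(q_Y) = 0.
So q_Y = (83 - 2q_W)/4 and q_W = (44 - 2q_Y)/4.
Substituting one into the other gives q_Y = 61/3 and q_W = 5/6.

0.83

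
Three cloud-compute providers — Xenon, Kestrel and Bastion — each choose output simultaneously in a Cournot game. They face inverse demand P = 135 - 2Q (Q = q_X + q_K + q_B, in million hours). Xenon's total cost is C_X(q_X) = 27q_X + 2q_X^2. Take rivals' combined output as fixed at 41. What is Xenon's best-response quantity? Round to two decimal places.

With rivals' combined output fixed at 41, Xenon's profit is π_X = (135 - 2·41 - 2q_X)q_X - (27q_X + 2q_X²) = (53 - 2q_X)q_X - (27q_X + 2q_X²).
∂π_X/∂q_X = 26 - 8q_X = 0, so q_X = 13/4.

3.25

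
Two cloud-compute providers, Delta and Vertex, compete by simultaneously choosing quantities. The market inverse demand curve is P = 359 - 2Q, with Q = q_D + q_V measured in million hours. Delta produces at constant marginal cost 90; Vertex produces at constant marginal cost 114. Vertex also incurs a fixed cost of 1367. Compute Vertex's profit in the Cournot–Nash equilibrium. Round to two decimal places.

Delta's profit: π_D = (359 - 2Q)q_D - (90q_D). Setting ∂π_D/∂q_D = 0: 269 - 4q_D - 2(q_V) = 0.
Vertex's profit: π_V = (359 - 2Q)q_V - (114q_V). Setting ∂π_V/∂q_V = 0: 245 - 4q_V - 2(q_D) = 0.
So q_D = (269 - 2q_V)/4 and q_V = (245 - 2q_D)/4.
Solving the pair: q_D = 293/6, q_V = 221/6.
Price P = 359 - 2·(257/3) = 563/3.
Vertex's profit: (563/3 - 114)·(221/6) - 1367 = 1346.3889.

1346.39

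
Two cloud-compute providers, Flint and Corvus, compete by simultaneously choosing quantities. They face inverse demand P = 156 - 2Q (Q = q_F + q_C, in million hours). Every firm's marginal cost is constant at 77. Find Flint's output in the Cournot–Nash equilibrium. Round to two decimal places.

Each firm earns π_i = (156 - 2Q)q_i - 77q_i.
First-order condition (treating rivals' output as given): 79 - 4q_i - 2q_j = 0.
With identical firms every q_j equals q_i, so q_j = q_i and 79 = 6q_i, giving q_i = 79/6.

13.17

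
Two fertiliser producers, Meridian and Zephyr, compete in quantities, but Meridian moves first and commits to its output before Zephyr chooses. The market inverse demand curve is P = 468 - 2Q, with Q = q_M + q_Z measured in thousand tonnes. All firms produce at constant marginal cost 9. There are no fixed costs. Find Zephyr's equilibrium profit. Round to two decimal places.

The follower Zephyr best-responds to any q_M: π_Z = (468 - 2Q)q_Z - 9q_Z.
Follower FOC: 459 - 2q_M - 4q_Z = 0, so q_Z(q_M) = (459 - 2q_M)/4.
Meridian substitutes q_Z(q_M) into its own profit: π_M = q_M(468 - 2q_M - (459 - 2q_M)/2) - 9q_M = (477/2 - q_M)q_M - 9q_M.
The leader's first-order condition 459/2 - 2q_M = 0 yields q_M = 459/4.
Then q_Z = (459 - 2·(459/4))/4 = 459/8.
Price P = 468 - 2·(1377/8) = 495/4.
Zephyr's profit: (495/4 - 9)·(459/8) = 6583.7813.

6583.78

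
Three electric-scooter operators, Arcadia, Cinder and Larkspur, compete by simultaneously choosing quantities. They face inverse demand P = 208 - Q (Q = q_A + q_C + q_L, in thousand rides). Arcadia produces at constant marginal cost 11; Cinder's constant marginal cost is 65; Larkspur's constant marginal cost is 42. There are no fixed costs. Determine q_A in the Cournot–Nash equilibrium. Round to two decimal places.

Arcadia's profit: π_A = (208 - Q)q_A - (11q_A). Setting ∂π_A/∂q_A = 0: 197 - 2q_A - (q_C + q_L) = 0.
Cinder's profit: π_C = (208 - Q)q_C - (65q_C). Setting ∂π_C/∂q_C = 0: 143 - 2q_C - (q_A + q_L) = 0.
Larkspur's first-order condition: 166 - 2q_L - (q_A + q_C) = 0.
Adding the 3 first-order conditions: 506 − 4Q = 0, so Q = 253/2.
Back-substituting: q_A = (197 − 253/2) = 141/2, q_C = (143 − 253/2) = 33/2, q_L = (166 − 253/2) = 79/2.

70.50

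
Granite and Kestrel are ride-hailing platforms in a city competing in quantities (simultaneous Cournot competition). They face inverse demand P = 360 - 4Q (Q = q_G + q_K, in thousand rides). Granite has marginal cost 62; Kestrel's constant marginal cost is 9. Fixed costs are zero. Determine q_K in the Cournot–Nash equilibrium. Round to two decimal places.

33.67

Granite's profit: π_G = (360 - 4Q)q_G - (62q_G). Setting ∂π_G/∂q_G = 0: 298 - 8q_G - 4(q_K) = 0.
Kestrel's first-order condition: 351 - 8q_K - 4(q_G) = 0.
So q_G = (298 - 4q_K)/8 and q_K = (351 - 4q_G)/8.
Substituting one into the other gives q_G = 245/12 and q_K = 101/3.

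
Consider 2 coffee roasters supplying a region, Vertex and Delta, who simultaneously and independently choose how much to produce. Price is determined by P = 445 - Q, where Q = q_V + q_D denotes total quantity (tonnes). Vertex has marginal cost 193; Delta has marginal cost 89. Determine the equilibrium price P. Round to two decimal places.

242.33

Vertex's profit: π_V = (445 - Q)q_V - (193q_V). Setting ∂π_V/∂q_V = 0: 252 - 2q_V - (q_D) = 0.
Delta's profit: π_D = (445 - Q)q_D - (89q_D). Setting ∂π_D/∂q_D = 0: 356 - 2q_D - (q_V) = 0.
Best responses: q_V = (252 - q_D)/2, q_D = (356 - q_V)/2.
Solving the pair: q_V = 148/3, q_D = 460/3.
Total output Q = 608/3, so price P = 445 - 608/3 = 727/3.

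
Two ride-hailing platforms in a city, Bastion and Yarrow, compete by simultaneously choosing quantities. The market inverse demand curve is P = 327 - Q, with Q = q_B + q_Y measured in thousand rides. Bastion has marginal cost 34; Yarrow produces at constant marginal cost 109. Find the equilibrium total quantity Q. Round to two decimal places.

170.33

Bastion's profit: π_B = (327 - Q)q_B - (34q_B). Setting ∂π_B/∂q_B = 0: 293 - 2q_B - (q_Y) = 0.
Yarrow's first-order condition: 218 - 2q_Y - (q_B) = 0.
Best responses: q_B = (293 - q_Y)/2, q_Y = (218 - q_B)/2.
Substituting one into the other gives q_B = 368/3 and q_Y = 143/3.
Total output Q = 368/3 + 143/3 = 511/3.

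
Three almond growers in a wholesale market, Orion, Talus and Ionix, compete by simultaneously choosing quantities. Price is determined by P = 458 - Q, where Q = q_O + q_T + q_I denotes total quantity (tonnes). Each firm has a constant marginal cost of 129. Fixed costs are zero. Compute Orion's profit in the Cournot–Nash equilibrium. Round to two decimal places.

A representative firm's profit is π_i = q_i(458 - Q) - 129q_i.
First-order condition (treating rivals' output as given): 329 - 2q_i - Σ_{j≠i} q_j = 0.
With identical firms every q_j equals q_i, so Σ_{j≠i} q_j = 2q_i and 329 = 4q_i, giving q_i = 329/4.
Price P = 458 - 987/4 = 845/4.
Orion's profit: (845/4 - 129)·(329/4) = 6765.0625.

6765.06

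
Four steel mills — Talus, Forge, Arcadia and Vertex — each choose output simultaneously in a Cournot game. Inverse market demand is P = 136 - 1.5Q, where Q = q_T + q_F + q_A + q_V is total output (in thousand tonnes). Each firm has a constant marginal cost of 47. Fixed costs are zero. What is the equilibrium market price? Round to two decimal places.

64.80

A representative firm's profit is π_i = q_i(136 - 1.5Q) - 47q_i.
First-order condition (treating rivals' output as given): 89 - 3q_i - (3/2)·Σ_{j≠i} q_j = 0.
With identical firms every q_j equals q_i, so Σ_{j≠i} q_j = 3q_i and 89 = (15/2)q_i, giving q_i = 178/15.
Total output Q = 712/15, so price P = 136 - (3/2)·(712/15) = 324/5.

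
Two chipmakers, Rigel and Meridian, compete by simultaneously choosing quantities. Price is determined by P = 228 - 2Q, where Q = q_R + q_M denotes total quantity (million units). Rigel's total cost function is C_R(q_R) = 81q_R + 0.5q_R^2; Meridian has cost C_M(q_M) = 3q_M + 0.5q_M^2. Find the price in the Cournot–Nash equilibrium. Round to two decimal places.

Rigel's profit: π_R = (228 - 2Q)q_R - (81q_R + (1/2)q_R²). Setting ∂π_R/∂q_R = 0: 147 - 5q_R - 2(q_M) = 0.
Meridian's profit: π_M = (228 - 2Q)q_M - (3q_M + (1/2)q_M²). Setting ∂π_M/∂q_M = 0: 225 - 5q_M - 2(q_R) = 0.
Rearranging gives the reaction functions q_R = (147 - 2q_M)/5 and q_M = (225 - 2q_R)/5.
Substituting one into the other gives q_R = 95/7 and q_M = 277/7.
Total output Q = 372/7, so price P = 228 - 2·(372/7) = 852/7.

121.71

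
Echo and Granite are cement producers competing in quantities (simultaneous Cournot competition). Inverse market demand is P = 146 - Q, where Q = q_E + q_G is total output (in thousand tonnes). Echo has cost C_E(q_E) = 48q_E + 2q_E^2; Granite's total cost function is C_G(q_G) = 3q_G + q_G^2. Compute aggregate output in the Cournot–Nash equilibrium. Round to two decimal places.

Echo's profit: π_E = (146 - Q)q_E - (48q_E + 2q_E²). Setting ∂π_E/∂q_E = 0: 98 - 6q_E - (q_G) = 0.
Granite's profit: π_G = (146 - Q)q_G - (3q_G + q_G²). Setting ∂π_G/∂q_G = 0: 143 - 4q_G - (q_E) = 0.
Rearranging gives the reaction functions q_E = (98 - q_G)/6 and q_G = (143 - q_E)/4.
Substituting one into the other gives q_E = 249/23 and q_G = 760/23.
Total output Q = 249/23 + 760/23 = 1009/23.

43.87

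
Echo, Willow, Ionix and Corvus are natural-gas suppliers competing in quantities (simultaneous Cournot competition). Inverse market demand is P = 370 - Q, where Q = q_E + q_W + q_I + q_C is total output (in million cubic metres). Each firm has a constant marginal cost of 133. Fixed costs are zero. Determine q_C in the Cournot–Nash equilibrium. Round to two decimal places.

47.40

Each firm earns π_i = (370 - Q)q_i - 133q_i.
Setting ∂π_i/∂q_i = 0 with rivals' quantities fixed: 237 - 2q_i - Σ_{j≠i} q_j = 0.
With identical firms every q_j equals q_i, so Σ_{j≠i} q_j = 3q_i and 237 = 5q_i, giving q_i = 237/5.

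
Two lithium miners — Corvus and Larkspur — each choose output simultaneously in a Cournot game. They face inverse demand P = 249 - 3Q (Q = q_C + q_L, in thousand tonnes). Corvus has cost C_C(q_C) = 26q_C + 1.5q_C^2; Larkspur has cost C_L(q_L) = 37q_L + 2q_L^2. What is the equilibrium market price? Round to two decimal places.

Corvus's profit: π_C = (249 - 3Q)q_C - (26q_C + (3/2)q_C²). Setting ∂π_C/∂q_C = 0: 223 - 9q_C - 3(q_L) = 0.
Larkspur's first-order condition: 212 - 10q_L - 3(q_C) = 0.
Best responses: q_C = (223 - 3q_L)/9, q_L = (212 - 3q_C)/10.
Substituting one into the other gives q_C = 1594/81 and q_L = 413/27.
Total output Q = 34.9753, so price P = 249 - 3·34.9753 = 144.0741.

144.07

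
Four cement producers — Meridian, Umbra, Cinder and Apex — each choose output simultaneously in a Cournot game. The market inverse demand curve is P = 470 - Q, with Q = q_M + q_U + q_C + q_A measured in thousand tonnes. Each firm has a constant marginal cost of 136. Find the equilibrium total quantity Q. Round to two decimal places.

A representative firm's profit is π_i = q_i(470 - Q) - 136q_i.
First-order condition (treating rivals' output as given): 334 - 2q_i - Σ_{j≠i} q_j = 0.
With identical firms every q_j equals q_i, so Σ_{j≠i} q_j = 3q_i and 334 = 5q_i, giving q_i = 334/5.
Total output Q = 334/5 + 334/5 + 334/5 + 334/5 = 1336/5.

267.20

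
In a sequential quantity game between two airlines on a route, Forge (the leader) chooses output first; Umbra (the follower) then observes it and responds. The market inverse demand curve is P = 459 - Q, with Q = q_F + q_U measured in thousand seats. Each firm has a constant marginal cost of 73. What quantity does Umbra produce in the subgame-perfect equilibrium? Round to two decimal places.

The follower Umbra best-responds to any q_F: π_U = (459 - Q)q_U - 73q_U.
Follower FOC: 386 - q_F - 2q_U = 0, so q_U(q_F) = (386 - q_F)/2.
The leader anticipates this reaction. Substituting into P = 459 - Q gives P = 266 - (1/2)q_F, so π_F = (266 - (1/2)q_F)q_F - 73q_F.
Leader FOC: 193 - q_F = 0, so q_F = 193.
Then q_U = (386 - 193)/2 = 193/2.

96.50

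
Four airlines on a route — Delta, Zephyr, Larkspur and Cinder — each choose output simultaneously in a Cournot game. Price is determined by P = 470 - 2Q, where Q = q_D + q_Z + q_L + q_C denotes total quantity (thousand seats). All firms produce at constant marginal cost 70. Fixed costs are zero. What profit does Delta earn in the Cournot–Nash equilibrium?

3200

Each firm earns π_i = (470 - 2Q)q_i - 70q_i.
First-order condition (treating rivals' output as given): 400 - 4q_i - 2·Σ_{j≠i} q_j = 0.
With identical firms every q_j equals q_i, so Σ_{j≠i} q_j = 3q_i and 400 = 10q_i, giving q_i = 40.
Price P = 470 - 2·160 = 150.
Delta's profit: (150 - 70)·40 = 3200.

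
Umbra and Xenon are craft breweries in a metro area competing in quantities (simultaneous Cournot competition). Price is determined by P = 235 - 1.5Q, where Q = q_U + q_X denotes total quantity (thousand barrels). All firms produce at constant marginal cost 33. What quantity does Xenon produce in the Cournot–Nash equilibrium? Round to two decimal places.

44.89

A representative firm's profit is π_i = q_i(235 - 1.5Q) - 33q_i.
Setting ∂π_i/∂q_i = 0 with rivals' quantities fixed: 202 - 3q_i - (3/2)q_j = 0.
With identical firms every q_j equals q_i, so q_j = q_i and 202 = (9/2)q_i, giving q_i = 404/9.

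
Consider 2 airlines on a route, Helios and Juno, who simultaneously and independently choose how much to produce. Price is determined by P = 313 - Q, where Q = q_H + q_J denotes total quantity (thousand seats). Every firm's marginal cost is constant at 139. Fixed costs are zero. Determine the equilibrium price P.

197

A representative firm's profit is π_i = q_i(313 - Q) - 139q_i.
Setting ∂π_i/∂q_i = 0 with rivals' quantities fixed: 174 - 2q_i - q_j = 0.
By symmetry each firm produces the same amount; substituting q_j = q_i yields q_i = 174/3 = 58.
Total output Q = 116, so price P = 313 - 116 = 197.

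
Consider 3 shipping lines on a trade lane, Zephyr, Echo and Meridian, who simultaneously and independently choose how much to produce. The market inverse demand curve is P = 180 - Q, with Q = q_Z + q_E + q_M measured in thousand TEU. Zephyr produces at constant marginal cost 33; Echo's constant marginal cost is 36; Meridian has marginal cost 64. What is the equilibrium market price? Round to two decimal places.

78.25

Zephyr's profit: π_Z = (180 - Q)q_Z - (33q_Z). Setting ∂π_Z/∂q_Z = 0: 147 - 2q_Z - (q_E + q_M) = 0.
Echo's profit: π_E = (180 - Q)q_E - (36q_E). Setting ∂π_E/∂q_E = 0: 144 - 2q_E - (q_Z + q_M) = 0.
Meridian's first-order condition: 116 - 2q_M - (q_Z + q_E) = 0.
Summing all 3 equations gives 407 − 4Q = 0, hence Q = 407/4.
Back-substituting: q_Z = (147 − 407/4) = 181/4, q_E = (144 − 407/4) = 169/4, q_M = (116 − 407/4) = 57/4.
Total output Q = 407/4, so price P = 180 - 407/4 = 313/4.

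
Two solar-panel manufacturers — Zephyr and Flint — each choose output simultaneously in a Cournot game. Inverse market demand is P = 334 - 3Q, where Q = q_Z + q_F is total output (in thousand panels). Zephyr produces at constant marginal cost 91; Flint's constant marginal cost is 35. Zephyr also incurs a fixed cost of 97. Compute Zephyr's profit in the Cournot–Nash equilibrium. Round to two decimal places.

Zephyr's profit: π_Z = (334 - 3Q)q_Z - (91q_Z). Setting ∂π_Z/∂q_Z = 0: 243 - 6q_Z - 3(q_F) = 0.
Flint's first-order condition: 299 - 6q_F - 3(q_Z) = 0.
Best responses: q_Z = (243 - 3q_F)/6, q_F = (299 - 3q_Z)/6.
Substituting one into the other gives q_Z = 187/9 and q_F = 355/9.
Price P = 334 - 3·(542/9) = 460/3.
Zephyr's profit: (460/3 - 91)·(187/9) - 97 = 1198.1481.

1198.15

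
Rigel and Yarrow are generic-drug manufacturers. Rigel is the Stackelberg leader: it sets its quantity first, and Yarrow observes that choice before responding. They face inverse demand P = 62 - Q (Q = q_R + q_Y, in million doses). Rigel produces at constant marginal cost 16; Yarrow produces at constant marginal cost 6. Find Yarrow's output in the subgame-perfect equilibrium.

19

The follower Yarrow best-responds to any q_R: π_Y = (62 - Q)q_Y - 6q_Y.
∂π_Y/∂q_Y = 56 - q_R - 2q_Y = 0 gives the reaction function q_Y = (56 - q_R)/2.
Rigel substitutes q_Y(q_R) into its own profit: π_R = q_R(62 - q_R - (56 - q_R)/2) - 16q_R = (34 - (1/2)q_R)q_R - 16q_R.
Maximising: ∂π_R/∂q_R = 18 - q_R = 0, giving q_R = 18.
Then q_Y = (56 - 18)/2 = 19.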